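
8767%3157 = 2453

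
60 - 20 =40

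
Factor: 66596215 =5^1*7^1*31^1*61379^1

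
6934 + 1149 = 8083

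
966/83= 966/83 = 11.64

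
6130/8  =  766+1/4= 766.25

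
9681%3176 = 153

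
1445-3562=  - 2117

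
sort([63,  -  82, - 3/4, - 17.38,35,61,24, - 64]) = [ - 82, - 64,  -  17.38, - 3/4, 24, 35, 61,63 ] 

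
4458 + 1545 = 6003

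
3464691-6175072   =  -2710381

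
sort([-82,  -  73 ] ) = [ - 82, - 73 ] 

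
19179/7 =19179/7 = 2739.86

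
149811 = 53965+95846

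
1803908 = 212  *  8509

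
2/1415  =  2/1415 = 0.00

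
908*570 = 517560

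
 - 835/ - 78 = 835/78 = 10.71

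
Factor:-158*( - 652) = 2^3*79^1* 163^1 = 103016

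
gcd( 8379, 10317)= 57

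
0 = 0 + 0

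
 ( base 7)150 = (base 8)124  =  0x54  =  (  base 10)84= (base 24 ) 3C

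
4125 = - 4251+8376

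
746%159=110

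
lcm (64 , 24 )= 192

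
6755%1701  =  1652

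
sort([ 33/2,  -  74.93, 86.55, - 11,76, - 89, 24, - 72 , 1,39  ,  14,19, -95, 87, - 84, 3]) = [ - 95, - 89, - 84, - 74.93, - 72, - 11, 1 , 3,14,33/2,19, 24 , 39, 76,86.55, 87 ] 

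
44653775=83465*535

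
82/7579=82/7579 =0.01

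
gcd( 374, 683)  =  1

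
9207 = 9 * 1023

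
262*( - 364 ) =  - 95368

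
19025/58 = 19025/58 = 328.02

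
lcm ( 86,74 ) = 3182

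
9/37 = 9/37 =0.24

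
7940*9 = 71460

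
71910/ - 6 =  - 11985  +  0/1 = - 11985.00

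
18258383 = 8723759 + 9534624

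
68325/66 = 1035 + 5/22 = 1035.23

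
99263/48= 99263/48  =  2067.98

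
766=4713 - 3947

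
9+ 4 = 13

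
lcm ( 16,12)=48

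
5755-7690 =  - 1935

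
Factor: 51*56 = 2856= 2^3*3^1*7^1*17^1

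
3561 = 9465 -5904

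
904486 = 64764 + 839722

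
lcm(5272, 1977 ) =15816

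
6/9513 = 2/3171 = 0.00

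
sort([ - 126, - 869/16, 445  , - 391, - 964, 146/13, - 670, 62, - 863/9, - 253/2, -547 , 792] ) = [ - 964, - 670, - 547, - 391, -253/2,  -  126, - 863/9, - 869/16,146/13, 62, 445, 792] 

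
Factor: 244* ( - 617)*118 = -17764664 = - 2^3*59^1*61^1* 617^1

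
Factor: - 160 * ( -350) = 2^6*5^3 * 7^1 =56000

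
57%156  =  57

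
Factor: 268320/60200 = 2^2 * 3^1*5^( - 1)*7^( - 1)*13^1 = 156/35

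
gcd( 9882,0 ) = 9882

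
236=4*59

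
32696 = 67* 488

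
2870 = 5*574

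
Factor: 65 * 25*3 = 3^1*5^3*13^1 = 4875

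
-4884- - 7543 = 2659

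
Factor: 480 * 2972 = 2^7*3^1*5^1*743^1 = 1426560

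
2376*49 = 116424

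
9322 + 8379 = 17701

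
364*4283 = 1559012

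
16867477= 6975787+9891690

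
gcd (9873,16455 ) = 3291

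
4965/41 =4965/41  =  121.10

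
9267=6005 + 3262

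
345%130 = 85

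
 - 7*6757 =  - 47299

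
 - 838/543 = - 2+248/543=- 1.54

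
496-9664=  - 9168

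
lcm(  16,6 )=48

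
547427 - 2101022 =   -  1553595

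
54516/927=18172/309  =  58.81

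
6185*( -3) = -18555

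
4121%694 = 651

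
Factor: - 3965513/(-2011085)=74821/37945  =  5^(-1 ) * 7589^ ( - 1)*74821^1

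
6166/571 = 10 + 456/571 = 10.80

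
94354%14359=8200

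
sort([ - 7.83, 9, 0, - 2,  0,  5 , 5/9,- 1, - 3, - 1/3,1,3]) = [ - 7.83,-3, - 2, - 1,  -  1/3, 0, 0, 5/9, 1,3,  5, 9]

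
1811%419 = 135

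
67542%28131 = 11280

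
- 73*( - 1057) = 77161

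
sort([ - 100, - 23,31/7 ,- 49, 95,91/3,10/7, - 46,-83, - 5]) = [ - 100, - 83, - 49, - 46, - 23, - 5,  10/7, 31/7,91/3 , 95] 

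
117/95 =117/95 = 1.23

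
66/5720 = 3/260 = 0.01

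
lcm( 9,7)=63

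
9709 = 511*19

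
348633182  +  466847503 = 815480685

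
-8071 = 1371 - 9442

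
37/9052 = 37/9052 = 0.00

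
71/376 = 71/376 = 0.19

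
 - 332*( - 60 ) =19920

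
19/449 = 19/449 = 0.04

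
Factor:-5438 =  -2^1*2719^1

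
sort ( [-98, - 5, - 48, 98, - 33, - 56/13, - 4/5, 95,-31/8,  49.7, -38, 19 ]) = [ - 98,  -  48,-38,  -  33, - 5, - 56/13,-31/8,-4/5, 19 , 49.7,95, 98]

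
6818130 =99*68870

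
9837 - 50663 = - 40826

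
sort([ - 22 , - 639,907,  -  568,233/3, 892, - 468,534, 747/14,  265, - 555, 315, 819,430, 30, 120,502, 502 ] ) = [ - 639, - 568, - 555, - 468, - 22,30, 747/14, 233/3,120, 265, 315, 430, 502,502,534, 819, 892, 907 ] 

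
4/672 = 1/168=0.01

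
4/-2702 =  - 1 + 1349/1351=- 0.00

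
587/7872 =587/7872 =0.07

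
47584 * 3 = 142752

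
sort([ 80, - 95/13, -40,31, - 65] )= [ - 65, - 40,  -  95/13,31, 80 ] 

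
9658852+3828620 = 13487472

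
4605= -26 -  - 4631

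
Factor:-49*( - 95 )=5^1 * 7^2*  19^1 = 4655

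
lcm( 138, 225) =10350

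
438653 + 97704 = 536357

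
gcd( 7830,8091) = 261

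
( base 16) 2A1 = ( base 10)673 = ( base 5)10143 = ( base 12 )481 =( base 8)1241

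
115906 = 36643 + 79263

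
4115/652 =4115/652 = 6.31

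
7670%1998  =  1676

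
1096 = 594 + 502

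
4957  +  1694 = 6651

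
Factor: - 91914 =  - 2^1*3^1*15319^1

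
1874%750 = 374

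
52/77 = 52/77  =  0.68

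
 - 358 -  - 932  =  574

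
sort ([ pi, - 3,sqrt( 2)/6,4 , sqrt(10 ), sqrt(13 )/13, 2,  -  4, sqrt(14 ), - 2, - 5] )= [  -  5,-4, - 3, - 2, sqrt(2)/6,sqrt( 13 ) /13,  2 , pi, sqrt( 10), sqrt( 14), 4] 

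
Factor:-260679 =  - 3^1*31^1*2803^1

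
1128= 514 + 614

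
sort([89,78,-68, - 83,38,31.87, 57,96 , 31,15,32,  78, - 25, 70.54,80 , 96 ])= [ - 83, - 68,-25 , 15 , 31, 31.87, 32, 38,57, 70.54 , 78, 78, 80,  89, 96, 96 ] 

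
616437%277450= 61537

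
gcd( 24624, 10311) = 3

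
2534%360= 14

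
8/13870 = 4/6935 = 0.00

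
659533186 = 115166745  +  544366441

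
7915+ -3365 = 4550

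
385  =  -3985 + 4370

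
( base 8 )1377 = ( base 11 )638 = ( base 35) lw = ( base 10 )767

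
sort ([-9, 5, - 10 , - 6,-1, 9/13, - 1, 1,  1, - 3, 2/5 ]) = [ - 10, - 9, - 6, - 3, - 1, - 1,2/5, 9/13, 1,1,  5] 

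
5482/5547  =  5482/5547 = 0.99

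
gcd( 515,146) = 1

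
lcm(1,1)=1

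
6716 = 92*73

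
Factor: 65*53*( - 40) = -2^3*5^2*13^1*53^1 = - 137800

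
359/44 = 8+7/44= 8.16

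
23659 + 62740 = 86399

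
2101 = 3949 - 1848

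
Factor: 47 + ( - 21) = 2^1*13^1 = 26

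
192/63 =64/21 = 3.05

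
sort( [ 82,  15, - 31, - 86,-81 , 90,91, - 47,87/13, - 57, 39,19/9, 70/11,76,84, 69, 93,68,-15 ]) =[-86,  -  81, - 57,  -  47, - 31, - 15,19/9,70/11, 87/13,15, 39,68, 69,76,82,84,90, 91,93 ] 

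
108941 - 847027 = -738086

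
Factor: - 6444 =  - 2^2*3^2*179^1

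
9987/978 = 10 + 69/326 = 10.21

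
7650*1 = 7650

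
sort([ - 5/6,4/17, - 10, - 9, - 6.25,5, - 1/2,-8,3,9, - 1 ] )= [ - 10,- 9, - 8, - 6.25, - 1,- 5/6, - 1/2 , 4/17,  3,5, 9 ]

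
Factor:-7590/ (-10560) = 2^(-5) * 23^1 = 23/32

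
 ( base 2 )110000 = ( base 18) 2C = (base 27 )1L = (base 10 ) 48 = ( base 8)60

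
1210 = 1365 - 155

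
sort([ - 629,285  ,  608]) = [  -  629 , 285,608 ] 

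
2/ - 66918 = -1  +  33458/33459 = -0.00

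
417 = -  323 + 740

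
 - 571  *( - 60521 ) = 34557491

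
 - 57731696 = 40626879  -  98358575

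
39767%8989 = 3811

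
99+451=550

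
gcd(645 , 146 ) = 1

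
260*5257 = 1366820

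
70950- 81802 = -10852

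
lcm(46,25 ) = 1150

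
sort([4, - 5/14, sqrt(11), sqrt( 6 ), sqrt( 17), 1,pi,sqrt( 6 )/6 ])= [ - 5/14,sqrt( 6 )/6, 1 , sqrt( 6),  pi,sqrt( 11) , 4, sqrt( 17) ]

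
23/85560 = 1/3720 = 0.00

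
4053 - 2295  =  1758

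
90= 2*45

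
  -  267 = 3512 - 3779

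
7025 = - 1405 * (-5) 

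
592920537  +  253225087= 846145624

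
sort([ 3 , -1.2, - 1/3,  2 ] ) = [-1.2, - 1/3 , 2 , 3] 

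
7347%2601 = 2145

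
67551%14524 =9455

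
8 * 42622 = 340976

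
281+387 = 668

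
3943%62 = 37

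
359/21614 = 359/21614 = 0.02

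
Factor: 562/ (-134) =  - 281/67 = -67^ ( - 1)*281^1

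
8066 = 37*218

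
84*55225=4638900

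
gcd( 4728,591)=591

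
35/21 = 5/3=1.67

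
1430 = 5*286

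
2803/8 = 350 + 3/8= 350.38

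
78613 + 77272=155885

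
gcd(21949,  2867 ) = 47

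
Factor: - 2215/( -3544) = 5/8 = 2^( - 3 )*5^1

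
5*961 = 4805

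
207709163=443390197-235681034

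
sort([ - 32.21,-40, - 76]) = [ -76, -40, - 32.21 ] 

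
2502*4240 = 10608480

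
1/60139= 1/60139= 0.00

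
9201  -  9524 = -323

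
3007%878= 373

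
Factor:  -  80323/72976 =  - 2^(-4)*47^1*1709^1*4561^( - 1 )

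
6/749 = 6/749 = 0.01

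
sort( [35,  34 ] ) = [34, 35 ] 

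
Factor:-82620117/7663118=-2^(-1 )*3^2*19^(-1 )*23^1*201661^( - 1)*399131^1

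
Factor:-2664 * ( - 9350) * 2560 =63765504000 = 2^13*3^2*5^3*11^1*17^1*37^1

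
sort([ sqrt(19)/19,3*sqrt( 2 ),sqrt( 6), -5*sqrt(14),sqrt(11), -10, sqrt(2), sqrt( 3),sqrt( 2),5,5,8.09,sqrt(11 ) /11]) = [  -  5*sqrt(14), - 10,sqrt( 19)/19,sqrt( 11)/11,sqrt( 2), sqrt(2),sqrt( 3),sqrt( 6 ),sqrt(11),3*sqrt(2 ),5, 5, 8.09 ]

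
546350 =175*3122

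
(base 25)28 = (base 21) 2G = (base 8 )72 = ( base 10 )58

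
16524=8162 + 8362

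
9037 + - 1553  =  7484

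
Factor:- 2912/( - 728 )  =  4  =  2^2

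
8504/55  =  8504/55 = 154.62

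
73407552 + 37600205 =111007757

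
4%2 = 0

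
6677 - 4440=2237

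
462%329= 133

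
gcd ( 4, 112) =4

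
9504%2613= 1665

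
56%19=18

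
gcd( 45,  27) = 9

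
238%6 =4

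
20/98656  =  5/24664  =  0.00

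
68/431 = 68/431 = 0.16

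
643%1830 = 643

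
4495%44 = 7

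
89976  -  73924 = 16052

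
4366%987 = 418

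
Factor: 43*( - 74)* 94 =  - 299108 =- 2^2*37^1*43^1*47^1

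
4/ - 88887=-4/88887 = - 0.00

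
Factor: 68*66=4488=2^3*3^1*11^1*17^1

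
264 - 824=-560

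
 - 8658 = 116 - 8774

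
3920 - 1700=2220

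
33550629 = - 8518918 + 42069547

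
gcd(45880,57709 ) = 1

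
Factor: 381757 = 381757^1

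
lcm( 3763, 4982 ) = 353722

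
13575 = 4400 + 9175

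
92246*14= 1291444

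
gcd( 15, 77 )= 1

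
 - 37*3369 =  - 124653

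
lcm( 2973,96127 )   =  288381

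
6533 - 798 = 5735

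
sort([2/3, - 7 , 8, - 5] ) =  [-7, - 5, 2/3, 8]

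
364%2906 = 364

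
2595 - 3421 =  - 826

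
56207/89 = 631 +48/89 = 631.54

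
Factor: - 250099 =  - 383^1*653^1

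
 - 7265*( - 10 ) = 72650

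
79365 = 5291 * 15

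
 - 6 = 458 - 464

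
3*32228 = 96684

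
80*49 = 3920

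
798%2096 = 798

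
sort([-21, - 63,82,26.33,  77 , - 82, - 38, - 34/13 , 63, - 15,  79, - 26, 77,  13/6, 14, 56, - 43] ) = [-82, - 63 ,-43, - 38, -26, - 21,- 15, - 34/13,13/6,14,26.33, 56,  63,77, 77, 79, 82] 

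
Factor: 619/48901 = 1/79 = 79^( - 1)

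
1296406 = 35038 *37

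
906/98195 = 906/98195 = 0.01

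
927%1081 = 927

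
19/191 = 19/191 = 0.10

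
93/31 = 3= 3.00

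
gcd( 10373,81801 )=1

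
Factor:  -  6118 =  -2^1*7^1  *  19^1*23^1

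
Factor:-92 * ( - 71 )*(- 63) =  - 2^2*3^2*7^1* 23^1 * 71^1 = - 411516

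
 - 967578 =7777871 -8745449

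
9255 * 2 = 18510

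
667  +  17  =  684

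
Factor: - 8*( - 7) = 56 = 2^3*7^1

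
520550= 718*725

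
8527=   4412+4115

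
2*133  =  266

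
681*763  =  519603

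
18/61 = 18/61=0.30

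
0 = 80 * 0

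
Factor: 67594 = 2^1*33797^1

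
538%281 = 257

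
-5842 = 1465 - 7307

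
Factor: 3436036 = 2^2*19^1*29^1*1559^1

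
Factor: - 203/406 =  - 1/2 = -2^ ( - 1)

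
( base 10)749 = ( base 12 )525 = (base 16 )2ED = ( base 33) MN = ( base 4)23231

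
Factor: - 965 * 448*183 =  - 2^6*3^1* 5^1*7^1*61^1* 193^1 = -79114560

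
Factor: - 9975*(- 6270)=62543250 = 2^1*3^2*5^3 * 7^1* 11^1*19^2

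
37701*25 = 942525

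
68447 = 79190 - 10743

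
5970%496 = 18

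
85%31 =23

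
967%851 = 116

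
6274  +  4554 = 10828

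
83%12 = 11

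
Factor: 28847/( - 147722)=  - 91/466 = - 2^(-1 ) * 7^1*13^1 * 233^( - 1 ) 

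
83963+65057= 149020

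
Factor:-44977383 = -3^3 *11^1*199^1*761^1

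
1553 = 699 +854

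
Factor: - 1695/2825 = -3/5 = - 3^1*5^(-1)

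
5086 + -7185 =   -  2099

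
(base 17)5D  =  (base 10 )98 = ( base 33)2w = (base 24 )42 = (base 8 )142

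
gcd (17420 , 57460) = 260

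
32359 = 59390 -27031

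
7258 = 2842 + 4416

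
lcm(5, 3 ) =15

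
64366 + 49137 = 113503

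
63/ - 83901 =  - 1 + 27946/27967 = - 0.00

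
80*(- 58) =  - 4640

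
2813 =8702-5889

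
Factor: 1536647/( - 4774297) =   -  90391/280841  =  - 7^1*11^ ( - 3 )*37^1*211^( -1 ) * 349^1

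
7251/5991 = 2417/1997 = 1.21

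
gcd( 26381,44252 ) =851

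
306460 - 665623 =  - 359163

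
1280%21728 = 1280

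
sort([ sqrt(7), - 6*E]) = [ -6*E,sqrt(7 )]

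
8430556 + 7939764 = 16370320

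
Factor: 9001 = 9001^1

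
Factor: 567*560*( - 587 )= - 186384240 = - 2^4*3^4*5^1 * 7^2*587^1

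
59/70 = 59/70 = 0.84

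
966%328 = 310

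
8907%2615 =1062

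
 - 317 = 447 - 764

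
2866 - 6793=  - 3927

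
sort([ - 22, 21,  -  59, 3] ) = [ - 59,-22,3, 21 ] 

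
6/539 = 6/539  =  0.01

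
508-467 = 41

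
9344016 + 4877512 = 14221528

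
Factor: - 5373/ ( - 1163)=3^3*199^1*1163^(-1) 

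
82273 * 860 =70754780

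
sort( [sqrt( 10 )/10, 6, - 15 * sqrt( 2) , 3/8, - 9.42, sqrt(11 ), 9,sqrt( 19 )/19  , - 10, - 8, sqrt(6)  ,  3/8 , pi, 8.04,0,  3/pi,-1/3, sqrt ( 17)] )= [-15*sqrt( 2), - 10, - 9.42 ,  -  8, - 1/3 , 0, sqrt( 19 )/19, sqrt(10 )/10, 3/8, 3/8, 3/pi , sqrt (6),  pi,sqrt( 11 ),sqrt( 17 ),6,8.04, 9]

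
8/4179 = 8/4179 = 0.00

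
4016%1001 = 12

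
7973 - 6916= 1057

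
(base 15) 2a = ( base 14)2c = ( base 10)40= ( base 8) 50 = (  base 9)44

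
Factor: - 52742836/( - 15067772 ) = 13185709/3766943=47^1 * 280547^1*3766943^( - 1)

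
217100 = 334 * 650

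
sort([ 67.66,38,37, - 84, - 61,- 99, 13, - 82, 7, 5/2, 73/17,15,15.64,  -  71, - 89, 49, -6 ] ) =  [ - 99, - 89, - 84, - 82, - 71, - 61, - 6, 5/2,73/17, 7,13 , 15, 15.64,37, 38, 49, 67.66 ]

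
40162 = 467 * 86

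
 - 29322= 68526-97848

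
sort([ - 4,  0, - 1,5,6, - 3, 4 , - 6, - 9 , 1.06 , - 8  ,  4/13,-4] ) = [ - 9, - 8, - 6,-4 , - 4 ,  -  3,  -  1,0,4/13, 1.06,4,5,6]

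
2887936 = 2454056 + 433880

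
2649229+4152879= 6802108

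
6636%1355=1216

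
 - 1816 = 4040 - 5856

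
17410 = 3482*5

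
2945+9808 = 12753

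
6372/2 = 3186 = 3186.00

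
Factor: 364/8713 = 2^2*7^1*13^1*8713^(-1) 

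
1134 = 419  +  715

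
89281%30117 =29047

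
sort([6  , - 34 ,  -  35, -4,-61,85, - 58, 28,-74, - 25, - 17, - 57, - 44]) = [ - 74, - 61, - 58,-57, -44, - 35 , - 34, - 25, - 17, - 4, 6 , 28, 85]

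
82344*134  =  11034096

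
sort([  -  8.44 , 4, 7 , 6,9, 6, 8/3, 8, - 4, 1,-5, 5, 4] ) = [ - 8.44, - 5, - 4, 1, 8/3, 4 , 4,5, 6 , 6, 7,  8, 9] 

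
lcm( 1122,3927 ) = 7854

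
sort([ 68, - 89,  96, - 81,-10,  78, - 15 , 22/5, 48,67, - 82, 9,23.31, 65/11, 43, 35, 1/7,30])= [ - 89, - 82, - 81,-15, - 10, 1/7,22/5,65/11, 9,  23.31, 30, 35,43,  48, 67,68,78, 96 ] 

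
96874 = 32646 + 64228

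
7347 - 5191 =2156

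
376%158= 60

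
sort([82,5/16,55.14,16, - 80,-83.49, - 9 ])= [ - 83.49, - 80,-9 , 5/16, 16, 55.14, 82] 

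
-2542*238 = -604996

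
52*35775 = 1860300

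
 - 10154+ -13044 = - 23198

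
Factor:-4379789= - 47^1  *93187^1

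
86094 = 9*9566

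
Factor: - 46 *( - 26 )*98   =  2^3*7^2*13^1*23^1 = 117208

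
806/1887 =806/1887 = 0.43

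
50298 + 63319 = 113617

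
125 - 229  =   - 104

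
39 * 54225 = 2114775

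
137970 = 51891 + 86079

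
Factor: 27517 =7^1*3931^1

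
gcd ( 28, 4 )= 4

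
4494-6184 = -1690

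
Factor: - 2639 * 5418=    - 2^1 * 3^2 * 7^2*13^1*29^1*43^1  =  -14298102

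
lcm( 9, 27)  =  27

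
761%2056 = 761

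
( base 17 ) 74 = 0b1111011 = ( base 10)123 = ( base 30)43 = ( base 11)102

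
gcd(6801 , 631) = 1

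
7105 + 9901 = 17006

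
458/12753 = 458/12753 = 0.04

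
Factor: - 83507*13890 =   -  2^1 * 3^1*5^1 * 113^1*463^1 *739^1 = -1159912230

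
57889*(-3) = -173667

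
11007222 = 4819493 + 6187729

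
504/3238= 252/1619 = 0.16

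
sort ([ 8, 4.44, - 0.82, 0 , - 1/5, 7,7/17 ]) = [ - 0.82, - 1/5, 0, 7/17, 4.44, 7, 8 ]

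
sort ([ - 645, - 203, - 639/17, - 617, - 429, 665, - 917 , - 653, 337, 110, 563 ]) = [ - 917, - 653, - 645, - 617, - 429, - 203, - 639/17,110,337, 563 , 665 ]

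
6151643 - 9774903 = -3623260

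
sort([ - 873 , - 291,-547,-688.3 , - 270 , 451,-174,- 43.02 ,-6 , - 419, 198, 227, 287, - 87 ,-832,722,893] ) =[-873, - 832, - 688.3, - 547, - 419, - 291, - 270,-174, - 87, - 43.02, - 6, 198,227,287,451,722, 893]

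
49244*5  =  246220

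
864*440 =380160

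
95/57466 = 95/57466= 0.00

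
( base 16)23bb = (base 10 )9147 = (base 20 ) 12h7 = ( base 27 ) cel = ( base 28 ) bij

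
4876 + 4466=9342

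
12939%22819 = 12939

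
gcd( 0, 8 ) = 8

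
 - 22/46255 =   -  1+4203/4205 = - 0.00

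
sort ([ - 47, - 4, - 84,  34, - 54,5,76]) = [ - 84, - 54, - 47, - 4, 5, 34,76]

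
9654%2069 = 1378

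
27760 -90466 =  - 62706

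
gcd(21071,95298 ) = 1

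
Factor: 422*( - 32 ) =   -  13504 = -2^6*211^1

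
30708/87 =352+ 28/29 =352.97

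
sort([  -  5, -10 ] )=[ - 10, - 5 ]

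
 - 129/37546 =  - 1 + 37417/37546  =  - 0.00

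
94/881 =94/881 = 0.11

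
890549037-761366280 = 129182757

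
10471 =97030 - 86559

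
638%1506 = 638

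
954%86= 8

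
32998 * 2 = 65996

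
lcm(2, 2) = 2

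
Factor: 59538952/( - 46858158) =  - 2^2 * 3^(-2) * 11^1 * 719^1 * 941^1 * 2603231^( - 1)=-29769476/23429079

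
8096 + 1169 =9265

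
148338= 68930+79408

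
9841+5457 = 15298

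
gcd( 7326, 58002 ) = 6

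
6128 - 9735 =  - 3607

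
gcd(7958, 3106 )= 2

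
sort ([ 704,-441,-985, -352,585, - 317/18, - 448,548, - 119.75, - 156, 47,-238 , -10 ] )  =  [- 985,  -  448, - 441, -352, - 238, - 156, - 119.75, - 317/18,-10 , 47,548 , 585, 704] 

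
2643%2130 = 513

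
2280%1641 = 639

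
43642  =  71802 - 28160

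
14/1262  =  7/631 = 0.01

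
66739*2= 133478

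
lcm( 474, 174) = 13746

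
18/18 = 1  =  1.00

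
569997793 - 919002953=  - 349005160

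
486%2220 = 486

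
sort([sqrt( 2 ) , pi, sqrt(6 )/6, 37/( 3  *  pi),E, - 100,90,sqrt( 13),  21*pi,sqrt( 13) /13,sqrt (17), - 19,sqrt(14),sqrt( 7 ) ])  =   [  -  100, - 19,  sqrt(13)/13,sqrt( 6 )/6,sqrt( 2 ), sqrt( 7),E , pi, sqrt( 13),sqrt( 14), 37/(3*pi),  sqrt( 17 ) , 21 * pi,90 ] 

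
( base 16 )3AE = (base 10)942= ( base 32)TE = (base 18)2G6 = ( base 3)1021220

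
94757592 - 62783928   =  31973664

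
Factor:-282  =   - 2^1*3^1*47^1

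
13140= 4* 3285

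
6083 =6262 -179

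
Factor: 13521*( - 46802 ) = - 632809842  =  -  2^1*3^1*  7^1*3343^1*4507^1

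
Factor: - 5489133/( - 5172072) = 1829711/1724024 = 2^( - 3 )*13^1*97^1* 1451^1*215503^( - 1 ) 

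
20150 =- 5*( - 4030 )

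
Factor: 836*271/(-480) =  - 2^( - 3)*3^( - 1)*5^( - 1)*11^1*19^1*271^1=   -56639/120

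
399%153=93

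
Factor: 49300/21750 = 2^1 * 3^(-1) * 5^(-1)*17^1 = 34/15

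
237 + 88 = 325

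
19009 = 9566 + 9443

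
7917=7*1131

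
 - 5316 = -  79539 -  - 74223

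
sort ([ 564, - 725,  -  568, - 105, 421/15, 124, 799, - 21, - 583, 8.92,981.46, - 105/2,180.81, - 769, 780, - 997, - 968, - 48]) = [-997, - 968, - 769,-725, - 583, - 568, - 105, - 105/2, - 48,-21,8.92,421/15,124,180.81,  564, 780,799,981.46] 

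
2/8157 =2/8157  =  0.00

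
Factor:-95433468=-2^2  *3^1*13^1*611753^1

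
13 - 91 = -78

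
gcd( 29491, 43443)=1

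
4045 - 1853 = 2192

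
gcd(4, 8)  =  4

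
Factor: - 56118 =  - 2^1*3^1*47^1 * 199^1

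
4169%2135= 2034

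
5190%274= 258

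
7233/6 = 2411/2 = 1205.50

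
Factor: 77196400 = 2^4 * 5^2*192991^1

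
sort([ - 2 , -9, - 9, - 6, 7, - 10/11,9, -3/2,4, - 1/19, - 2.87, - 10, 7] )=[ - 10, - 9,-9, - 6,  -  2.87, - 2, - 3/2, - 10/11,  -  1/19,4,7,7,9] 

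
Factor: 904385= 5^1*191^1*947^1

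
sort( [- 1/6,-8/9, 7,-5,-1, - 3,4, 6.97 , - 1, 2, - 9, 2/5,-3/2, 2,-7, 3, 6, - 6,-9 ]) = [ - 9, - 9, - 7, - 6,-5, - 3, - 3/2, - 1, - 1, - 8/9, - 1/6 , 2/5,2, 2, 3,4, 6,6.97, 7]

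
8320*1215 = 10108800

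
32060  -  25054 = 7006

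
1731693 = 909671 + 822022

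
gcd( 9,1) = 1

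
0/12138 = 0  =  0.00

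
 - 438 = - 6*73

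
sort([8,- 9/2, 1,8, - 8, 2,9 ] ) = [ -8  , - 9/2, 1, 2, 8, 8,  9]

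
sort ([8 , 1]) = [ 1,8]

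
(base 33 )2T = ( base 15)65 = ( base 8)137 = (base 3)10112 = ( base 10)95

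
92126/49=92126/49=1880.12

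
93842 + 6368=100210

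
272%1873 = 272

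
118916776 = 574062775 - 455145999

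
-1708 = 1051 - 2759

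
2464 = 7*352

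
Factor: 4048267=4048267^1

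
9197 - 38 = 9159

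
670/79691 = 670/79691=0.01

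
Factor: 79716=2^2*3^1 * 7^1*13^1*73^1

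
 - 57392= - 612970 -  - 555578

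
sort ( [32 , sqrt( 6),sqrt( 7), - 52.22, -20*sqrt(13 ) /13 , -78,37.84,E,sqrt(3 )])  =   [-78,-52.22, - 20 *sqrt( 13 ) /13, sqrt( 3), sqrt( 6), sqrt( 7), E,32, 37.84]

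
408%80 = 8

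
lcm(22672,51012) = 204048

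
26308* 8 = 210464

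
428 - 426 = 2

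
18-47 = -29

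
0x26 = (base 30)18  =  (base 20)1i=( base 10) 38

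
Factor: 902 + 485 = 1387 = 19^1*73^1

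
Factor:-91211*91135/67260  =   - 2^(-2)*3^( - 1 )*11^1 * 19^( - 1)*59^( - 1 )*197^1*463^1*1657^1 = - 1662502897/13452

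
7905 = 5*1581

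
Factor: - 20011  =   - 20011^1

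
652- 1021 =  - 369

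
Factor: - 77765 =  - 5^1 * 103^1*151^1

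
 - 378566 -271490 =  - 650056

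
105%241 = 105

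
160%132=28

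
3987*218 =869166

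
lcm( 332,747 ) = 2988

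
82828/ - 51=-82828/51 = - 1624.08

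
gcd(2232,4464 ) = 2232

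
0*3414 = 0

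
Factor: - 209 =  - 11^1*19^1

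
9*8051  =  72459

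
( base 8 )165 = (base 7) 225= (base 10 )117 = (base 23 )52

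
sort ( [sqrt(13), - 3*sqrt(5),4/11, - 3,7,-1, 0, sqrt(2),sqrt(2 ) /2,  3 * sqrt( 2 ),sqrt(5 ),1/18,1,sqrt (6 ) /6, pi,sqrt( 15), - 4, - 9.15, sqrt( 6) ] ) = [ - 9.15, - 3 * sqrt(5 ),-4 , - 3, - 1,0,1/18, 4/11,sqrt(6 )/6,  sqrt(2)/2,1,sqrt( 2),sqrt(5),sqrt(6),pi,sqrt( 13 ),sqrt(15 ),3*sqrt(2 ),7] 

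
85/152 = 85/152 = 0.56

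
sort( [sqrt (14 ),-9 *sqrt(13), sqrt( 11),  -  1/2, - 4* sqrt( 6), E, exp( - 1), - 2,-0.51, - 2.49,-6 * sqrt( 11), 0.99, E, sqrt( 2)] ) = [ - 9 * sqrt(13), - 6 * sqrt( 11 ) , - 4 * sqrt( 6), - 2.49, -2, - 0.51, - 1/2,exp( - 1), 0.99, sqrt(2),E, E, sqrt( 11 ), sqrt( 14)]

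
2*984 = 1968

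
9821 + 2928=12749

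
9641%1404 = 1217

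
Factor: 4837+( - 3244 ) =3^3  *  59^1 = 1593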